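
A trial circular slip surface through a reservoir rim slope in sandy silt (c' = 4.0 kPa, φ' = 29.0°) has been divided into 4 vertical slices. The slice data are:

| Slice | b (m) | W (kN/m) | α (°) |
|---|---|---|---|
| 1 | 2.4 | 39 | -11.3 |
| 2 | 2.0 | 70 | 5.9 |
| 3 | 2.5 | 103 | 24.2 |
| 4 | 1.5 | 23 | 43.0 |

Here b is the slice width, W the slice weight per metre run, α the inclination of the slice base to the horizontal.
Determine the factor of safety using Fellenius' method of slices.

FS = 2.75

Ordinary method of slices: FS = Σ[c'·Δl_i + (W_i cosα_i)·tanφ'] / Σ W_i sinα_i, with Δl_i = b_i / cosα_i.
Slice 1: Δl = 2.4/cos(-11.3°) = 2.447 m; N'_1 = 39·cos(-11.3°) = 38.2; c'Δl = 9.79; W sinα = -7.6
Slice 2: Δl = 2.0/cos5.9° = 2.011 m; N'_2 = 70·cos5.9° = 69.6; c'Δl = 8.04; W sinα = 7.2
Slice 3: Δl = 2.5/cos24.2° = 2.741 m; N'_3 = 103·cos24.2° = 93.9; c'Δl = 10.96; W sinα = 42.2
Slice 4: Δl = 1.5/cos43.0° = 2.051 m; N'_4 = 23·cos43.0° = 16.8; c'Δl = 8.20; W sinα = 15.7
Σc'Δl = 37.0 kN/m; ΣN' = 218.6 kN/m; ΣW sinα = 57.5 kN/m
Resisting = 37.0 + 218.6·tan29.0° = 37.0 + 121.2 = 158.2 kN/m
FS = 158.2 / 57.5 = 2.753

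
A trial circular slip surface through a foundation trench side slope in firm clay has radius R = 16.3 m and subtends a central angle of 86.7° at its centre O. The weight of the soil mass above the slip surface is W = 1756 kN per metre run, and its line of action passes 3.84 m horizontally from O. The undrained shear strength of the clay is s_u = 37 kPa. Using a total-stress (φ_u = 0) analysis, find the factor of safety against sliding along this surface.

Taking moments about the centre O, the resisting moment is provided by the undrained shear strength acting along the arc:
Arc length L_a = R·θ = 16.3·(86.7°·π/180) = 16.3·1.5132 = 24.67 m
M_R = s_u·L_a·R = 37·24.67·16.3 = 14875.6 kN·m/m
M_D = W·d = 1756·3.84 = 6743.0 kN·m/m
FS = M_R / M_D = 14875.6 / 6743.0 = 2.206

FS = 2.21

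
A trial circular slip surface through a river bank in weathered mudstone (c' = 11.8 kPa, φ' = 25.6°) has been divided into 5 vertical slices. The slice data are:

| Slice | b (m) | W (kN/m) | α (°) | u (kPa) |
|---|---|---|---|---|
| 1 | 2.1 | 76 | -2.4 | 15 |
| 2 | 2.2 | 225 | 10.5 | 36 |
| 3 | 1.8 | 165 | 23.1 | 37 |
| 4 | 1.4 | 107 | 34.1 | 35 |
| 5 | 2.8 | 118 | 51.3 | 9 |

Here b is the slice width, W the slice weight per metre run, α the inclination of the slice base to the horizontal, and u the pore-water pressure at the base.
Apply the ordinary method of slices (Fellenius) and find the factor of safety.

Ordinary method of slices: FS = Σ[c'·Δl_i + (W_i cosα_i − u_i·Δl_i)·tanφ'] / Σ W_i sinα_i, with Δl_i = b_i / cosα_i.
Slice 1: Δl = 2.1/cos(-2.4°) = 2.102 m; N'_1 = 76·cos(-2.4°) − 15·2.102 = 44.4; c'Δl = 24.80; W sinα = -3.2
Slice 2: Δl = 2.2/cos10.5° = 2.237 m; N'_2 = 225·cos10.5° − 36·2.237 = 140.7; c'Δl = 26.40; W sinα = 41.0
Slice 3: Δl = 1.8/cos23.1° = 1.957 m; N'_3 = 165·cos23.1° − 37·1.957 = 79.4; c'Δl = 23.09; W sinα = 64.7
Slice 4: Δl = 1.4/cos34.1° = 1.691 m; N'_4 = 107·cos34.1° − 35·1.691 = 29.4; c'Δl = 19.95; W sinα = 60.0
Slice 5: Δl = 2.8/cos51.3° = 4.478 m; N'_5 = 118·cos51.3° − 9·4.478 = 33.5; c'Δl = 52.84; W sinα = 92.1
Σc'Δl = 147.1 kN/m; ΣN' = 327.4 kN/m; ΣW sinα = 254.6 kN/m
Resisting = 147.1 + 327.4·tan25.6° = 147.1 + 156.8 = 303.9 kN/m
FS = 303.9 / 254.6 = 1.194

FS = 1.19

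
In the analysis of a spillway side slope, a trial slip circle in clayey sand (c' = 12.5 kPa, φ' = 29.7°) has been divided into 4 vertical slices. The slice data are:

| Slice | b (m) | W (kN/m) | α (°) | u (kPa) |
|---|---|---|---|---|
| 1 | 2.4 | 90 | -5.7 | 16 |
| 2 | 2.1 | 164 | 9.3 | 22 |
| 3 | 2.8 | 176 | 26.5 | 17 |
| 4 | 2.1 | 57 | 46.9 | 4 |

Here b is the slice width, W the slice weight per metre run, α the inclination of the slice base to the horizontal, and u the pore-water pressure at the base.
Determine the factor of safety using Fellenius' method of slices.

Ordinary method of slices: FS = Σ[c'·Δl_i + (W_i cosα_i − u_i·Δl_i)·tanφ'] / Σ W_i sinα_i, with Δl_i = b_i / cosα_i.
Slice 1: Δl = 2.4/cos(-5.7°) = 2.412 m; N'_1 = 90·cos(-5.7°) − 16·2.412 = 51.0; c'Δl = 30.15; W sinα = -8.9
Slice 2: Δl = 2.1/cos9.3° = 2.128 m; N'_2 = 164·cos9.3° − 22·2.128 = 115.0; c'Δl = 26.60; W sinα = 26.5
Slice 3: Δl = 2.8/cos26.5° = 3.129 m; N'_3 = 176·cos26.5° − 17·3.129 = 104.3; c'Δl = 39.11; W sinα = 78.5
Slice 4: Δl = 2.1/cos46.9° = 3.073 m; N'_4 = 57·cos46.9° − 4·3.073 = 26.7; c'Δl = 38.42; W sinα = 41.6
Σc'Δl = 134.3 kN/m; ΣN' = 297.0 kN/m; ΣW sinα = 137.7 kN/m
Resisting = 134.3 + 297.0·tan29.7° = 134.3 + 169.4 = 303.7 kN/m
FS = 303.7 / 137.7 = 2.205

FS = 2.21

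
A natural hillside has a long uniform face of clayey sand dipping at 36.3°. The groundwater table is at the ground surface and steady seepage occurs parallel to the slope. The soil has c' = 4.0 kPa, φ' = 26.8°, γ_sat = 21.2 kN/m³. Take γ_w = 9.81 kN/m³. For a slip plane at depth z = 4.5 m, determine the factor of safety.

FS = 0.46

With seepage parallel to the slope and the water table at the surface, the effective normal stress on the slip plane uses the buoyant unit weight γ' = γ_sat − γ_w while the driving shear stress uses γ_sat:
FS = [c' + γ' z cos²β tanφ'] / [γ_sat z sinβ cosβ]
γ' = 21.2 − 9.81 = 11.39 kN/m³
Numerator = 4.0 + 11.39·4.5·cos²36.3°·tan26.8° = 4.0 + 11.39·4.5·0.6495·0.5051 = 20.817 kPa
Denominator = 21.2·4.5·sin36.3°·cos36.3° = 21.2·4.5·0.5920·0.8059 = 45.517 kPa
FS = 20.817 / 45.517 = 0.457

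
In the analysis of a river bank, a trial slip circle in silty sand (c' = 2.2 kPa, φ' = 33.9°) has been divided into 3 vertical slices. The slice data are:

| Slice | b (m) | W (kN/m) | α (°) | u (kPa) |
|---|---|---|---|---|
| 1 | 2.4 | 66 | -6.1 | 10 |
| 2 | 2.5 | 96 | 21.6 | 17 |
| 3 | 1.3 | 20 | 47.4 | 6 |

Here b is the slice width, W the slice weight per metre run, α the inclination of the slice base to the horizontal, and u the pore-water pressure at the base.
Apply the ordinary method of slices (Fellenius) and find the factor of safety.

FS = 1.72

Ordinary method of slices: FS = Σ[c'·Δl_i + (W_i cosα_i − u_i·Δl_i)·tanφ'] / Σ W_i sinα_i, with Δl_i = b_i / cosα_i.
Slice 1: Δl = 2.4/cos(-6.1°) = 2.414 m; N'_1 = 66·cos(-6.1°) − 10·2.414 = 41.5; c'Δl = 5.31; W sinα = -7.0
Slice 2: Δl = 2.5/cos21.6° = 2.689 m; N'_2 = 96·cos21.6° − 17·2.689 = 43.5; c'Δl = 5.92; W sinα = 35.3
Slice 3: Δl = 1.3/cos47.4° = 1.921 m; N'_3 = 20·cos47.4° − 6·1.921 = 2.0; c'Δl = 4.23; W sinα = 14.7
Σc'Δl = 15.5 kN/m; ΣN' = 87.1 kN/m; ΣW sinα = 43.0 kN/m
Resisting = 15.5 + 87.1·tan33.9° = 15.5 + 58.5 = 73.9 kN/m
FS = 73.9 / 43.0 = 1.718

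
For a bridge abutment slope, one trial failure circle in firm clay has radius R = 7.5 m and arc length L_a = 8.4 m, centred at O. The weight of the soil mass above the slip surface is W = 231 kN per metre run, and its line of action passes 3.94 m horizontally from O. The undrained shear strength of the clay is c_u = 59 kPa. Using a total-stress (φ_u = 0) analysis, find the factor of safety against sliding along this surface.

FS = 4.08

Taking moments about the centre O, the resisting moment is provided by the undrained shear strength acting along the arc:
M_R = c_u·L_a·R = 59·8.40·7.5 = 3717.0 kN·m/m
M_D = W·d = 231·3.94 = 910.1 kN·m/m
FS = M_R / M_D = 3717.0 / 910.1 = 4.084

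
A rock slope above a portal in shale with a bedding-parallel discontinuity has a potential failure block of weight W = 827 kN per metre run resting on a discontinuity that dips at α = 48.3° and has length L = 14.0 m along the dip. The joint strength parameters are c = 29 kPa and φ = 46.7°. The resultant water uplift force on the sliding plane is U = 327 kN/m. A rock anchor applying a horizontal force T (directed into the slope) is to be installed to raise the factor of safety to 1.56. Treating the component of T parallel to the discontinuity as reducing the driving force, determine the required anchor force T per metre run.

T = 175 kN/m

Resolving forces along and normal to the sliding plane, with the horizontal anchor force T adding T·sinα to the effective normal force and T·cosα acting up the plane against the driving force:
FS = [cL + (W cosα − U + T sinα) tanφ] / [W sinα − T cosα]
Without the anchor: N' = 223.1 kN/m, driving T_d = 617.5 kN/m, resisting R = 29·14.0 + 223.1·tan46.7° = 642.8 kN/m, FS = 1.04.
Setting FS = 1.56 and solving for T:
1.56·(617.5 − T cos48.3°) = 642.8 + T sin48.3°·tan46.7°
T·(sin48.3°·tan46.7° + 1.56·cos48.3°) = 1.56·617.5 − 642.8
T·(0.7466·1.0612 + 1.56·0.6652) = 963.3 − 642.8 = 320.5
T·1.8301 = 320.5
T = 175.1 kN/m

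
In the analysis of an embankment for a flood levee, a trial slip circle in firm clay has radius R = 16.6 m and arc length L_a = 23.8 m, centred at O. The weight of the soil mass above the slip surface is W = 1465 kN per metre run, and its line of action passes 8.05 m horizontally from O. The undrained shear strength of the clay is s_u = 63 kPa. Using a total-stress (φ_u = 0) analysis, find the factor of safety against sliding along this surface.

FS = 2.11

Taking moments about the centre O, the resisting moment is provided by the undrained shear strength acting along the arc:
M_R = s_u·L_a·R = 63·23.80·16.6 = 24890.0 kN·m/m
M_D = W·d = 1465·8.05 = 11793.3 kN·m/m
FS = M_R / M_D = 24890.0 / 11793.3 = 2.111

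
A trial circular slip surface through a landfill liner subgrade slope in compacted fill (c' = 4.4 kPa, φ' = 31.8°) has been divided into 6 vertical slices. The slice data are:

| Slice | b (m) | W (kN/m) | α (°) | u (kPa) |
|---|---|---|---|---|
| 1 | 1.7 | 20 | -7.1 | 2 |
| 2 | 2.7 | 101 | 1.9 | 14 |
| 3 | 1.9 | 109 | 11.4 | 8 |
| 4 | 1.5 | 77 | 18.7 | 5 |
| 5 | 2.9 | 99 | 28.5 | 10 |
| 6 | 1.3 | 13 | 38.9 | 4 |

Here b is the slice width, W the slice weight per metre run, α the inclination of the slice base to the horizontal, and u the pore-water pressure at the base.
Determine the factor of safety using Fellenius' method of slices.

FS = 2.33

Ordinary method of slices: FS = Σ[c'·Δl_i + (W_i cosα_i − u_i·Δl_i)·tanφ'] / Σ W_i sinα_i, with Δl_i = b_i / cosα_i.
Slice 1: Δl = 1.7/cos(-7.1°) = 1.713 m; N'_1 = 20·cos(-7.1°) − 2·1.713 = 16.4; c'Δl = 7.54; W sinα = -2.5
Slice 2: Δl = 2.7/cos1.9° = 2.701 m; N'_2 = 101·cos1.9° − 14·2.701 = 63.1; c'Δl = 11.89; W sinα = 3.3
Slice 3: Δl = 1.9/cos11.4° = 1.938 m; N'_3 = 109·cos11.4° − 8·1.938 = 91.3; c'Δl = 8.53; W sinα = 21.5
Slice 4: Δl = 1.5/cos18.7° = 1.584 m; N'_4 = 77·cos18.7° − 5·1.584 = 65.0; c'Δl = 6.97; W sinα = 24.7
Slice 5: Δl = 2.9/cos28.5° = 3.300 m; N'_5 = 99·cos28.5° − 10·3.300 = 54.0; c'Δl = 14.52; W sinα = 47.2
Slice 6: Δl = 1.3/cos38.9° = 1.670 m; N'_6 = 13·cos38.9° − 4·1.670 = 3.4; c'Δl = 7.35; W sinα = 8.2
Σc'Δl = 56.8 kN/m; ΣN' = 293.3 kN/m; ΣW sinα = 102.5 kN/m
Resisting = 56.8 + 293.3·tan31.8° = 56.8 + 181.9 = 238.7 kN/m
FS = 238.7 / 102.5 = 2.328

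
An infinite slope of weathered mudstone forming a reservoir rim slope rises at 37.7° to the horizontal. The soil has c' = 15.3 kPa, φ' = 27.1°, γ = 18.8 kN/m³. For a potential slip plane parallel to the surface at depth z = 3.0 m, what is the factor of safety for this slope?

FS = 1.22

For an infinite slope with a slip plane parallel to the surface (no pore pressure): FS = [c' + γz cos²β tanφ'] / [γz sinβ cosβ].
γz = 18.8·3.0 = 56.40 kN/m²
Numerator = 15.3 + 56.40·cos²37.7°·tan27.1° = 15.3 + 56.40·0.6260·0.5117 = 33.368 kPa
Denominator = 56.40·sin37.7°·cos37.7° = 56.40·0.6115·0.7912 = 27.289 kPa
FS = 33.368 / 27.289 = 1.223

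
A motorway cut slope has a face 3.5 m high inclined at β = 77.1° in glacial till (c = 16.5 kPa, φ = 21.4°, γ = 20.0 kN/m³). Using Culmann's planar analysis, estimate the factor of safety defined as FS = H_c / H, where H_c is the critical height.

H_c = (4c/γ) · sinβ cosφ / [1 − cos(β − φ)]
    = (4·16.5/20.0) · sin77.1°·cos21.4° / [1 − cos55.7°]
    = 3.300 · 0.9076 / 0.4365 = 6.86 m
FS = H_c / H = 6.86 / 3.5 = 1.960

FS = 1.96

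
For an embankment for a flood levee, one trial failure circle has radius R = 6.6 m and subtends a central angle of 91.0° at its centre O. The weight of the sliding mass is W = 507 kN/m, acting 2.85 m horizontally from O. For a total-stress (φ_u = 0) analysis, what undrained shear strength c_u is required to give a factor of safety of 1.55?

FS = c_u·L_a·R / (W·d), so c_u = FS·W·d / (L_a·R).
Arc length L_a = R·θ = 6.6·(91.0°·π/180) = 6.6·1.5882 = 10.48 m
c_u = 1.55·507·2.85 / (10.48·6.6) = 2239.7 / 69.18 = 32.37 kPa

c_u = 32.4 kPa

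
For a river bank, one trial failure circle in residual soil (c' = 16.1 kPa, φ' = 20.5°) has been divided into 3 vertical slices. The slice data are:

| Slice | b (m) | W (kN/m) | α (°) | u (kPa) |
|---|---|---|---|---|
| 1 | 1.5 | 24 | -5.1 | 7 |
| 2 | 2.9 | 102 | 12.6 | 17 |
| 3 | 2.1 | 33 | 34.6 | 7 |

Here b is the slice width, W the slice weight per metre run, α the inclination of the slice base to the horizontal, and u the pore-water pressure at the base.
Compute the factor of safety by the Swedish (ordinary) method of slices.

Ordinary method of slices: FS = Σ[c'·Δl_i + (W_i cosα_i − u_i·Δl_i)·tanφ'] / Σ W_i sinα_i, with Δl_i = b_i / cosα_i.
Slice 1: Δl = 1.5/cos(-5.1°) = 1.506 m; N'_1 = 24·cos(-5.1°) − 7·1.506 = 13.4; c'Δl = 24.25; W sinα = -2.1
Slice 2: Δl = 2.9/cos12.6° = 2.972 m; N'_2 = 102·cos12.6° − 17·2.972 = 49.0; c'Δl = 47.84; W sinα = 22.3
Slice 3: Δl = 2.1/cos34.6° = 2.551 m; N'_3 = 33·cos34.6° − 7·2.551 = 9.3; c'Δl = 41.07; W sinα = 18.7
Σc'Δl = 113.2 kN/m; ΣN' = 71.7 kN/m; ΣW sinα = 38.9 kN/m
Resisting = 113.2 + 71.7·tan20.5° = 113.2 + 26.8 = 140.0 kN/m
FS = 140.0 / 38.9 = 3.602

FS = 3.60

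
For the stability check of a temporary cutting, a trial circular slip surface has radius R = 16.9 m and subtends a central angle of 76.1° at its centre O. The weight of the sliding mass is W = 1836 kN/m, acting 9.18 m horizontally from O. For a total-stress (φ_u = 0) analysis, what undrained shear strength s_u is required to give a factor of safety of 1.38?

s_u = 61.3 kPa

FS = s_u·L_a·R / (W·d), so s_u = FS·W·d / (L_a·R).
Arc length L_a = R·θ = 16.9·(76.1°·π/180) = 16.9·1.3282 = 22.45 m
s_u = 1.38·1836·9.18 / (22.45·16.9) = 23259.2 / 379.35 = 61.31 kPa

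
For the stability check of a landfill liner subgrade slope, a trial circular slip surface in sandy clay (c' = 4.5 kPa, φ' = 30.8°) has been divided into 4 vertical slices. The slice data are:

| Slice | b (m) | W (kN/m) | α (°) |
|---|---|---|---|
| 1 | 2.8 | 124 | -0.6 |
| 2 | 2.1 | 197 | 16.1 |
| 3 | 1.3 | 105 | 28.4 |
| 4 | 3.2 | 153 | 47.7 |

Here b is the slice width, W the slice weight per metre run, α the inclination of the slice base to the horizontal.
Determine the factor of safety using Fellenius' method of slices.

Ordinary method of slices: FS = Σ[c'·Δl_i + (W_i cosα_i)·tanφ'] / Σ W_i sinα_i, with Δl_i = b_i / cosα_i.
Slice 1: Δl = 2.8/cos(-0.6°) = 2.800 m; N'_1 = 124·cos(-0.6°) = 124.0; c'Δl = 12.60; W sinα = -1.3
Slice 2: Δl = 2.1/cos16.1° = 2.186 m; N'_2 = 197·cos16.1° = 189.3; c'Δl = 9.84; W sinα = 54.6
Slice 3: Δl = 1.3/cos28.4° = 1.478 m; N'_3 = 105·cos28.4° = 92.4; c'Δl = 6.65; W sinα = 49.9
Slice 4: Δl = 3.2/cos47.7° = 4.755 m; N'_4 = 153·cos47.7° = 103.0; c'Δl = 21.40; W sinα = 113.2
Σc'Δl = 50.5 kN/m; ΣN' = 508.6 kN/m; ΣW sinα = 216.4 kN/m
Resisting = 50.5 + 508.6·tan30.8° = 50.5 + 303.2 = 353.7 kN/m
FS = 353.7 / 216.4 = 1.634

FS = 1.63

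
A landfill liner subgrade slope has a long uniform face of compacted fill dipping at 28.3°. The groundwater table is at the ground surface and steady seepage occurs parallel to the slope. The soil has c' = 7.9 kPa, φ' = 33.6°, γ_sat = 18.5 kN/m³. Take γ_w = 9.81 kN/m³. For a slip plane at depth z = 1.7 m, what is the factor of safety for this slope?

With seepage parallel to the slope and the water table at the surface, the effective normal stress on the slip plane uses the buoyant unit weight γ' = γ_sat − γ_w while the driving shear stress uses γ_sat:
FS = [c' + γ' z cos²β tanφ'] / [γ_sat z sinβ cosβ]
γ' = 18.5 − 9.81 = 8.69 kN/m³
Numerator = 7.9 + 8.69·1.7·cos²28.3°·tan33.6° = 7.9 + 8.69·1.7·0.7752·0.6644 = 15.509 kPa
Denominator = 18.5·1.7·sin28.3°·cos28.3° = 18.5·1.7·0.4741·0.8805 = 13.128 kPa
FS = 15.509 / 13.128 = 1.181

FS = 1.18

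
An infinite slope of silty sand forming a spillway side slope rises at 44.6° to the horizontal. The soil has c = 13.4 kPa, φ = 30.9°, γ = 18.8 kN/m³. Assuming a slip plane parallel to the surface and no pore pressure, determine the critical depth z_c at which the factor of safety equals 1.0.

z_c = 3.63 m

Setting FS = 1.00 in FS = [c + γz cos²β tanφ] / [γz sinβ cosβ] and solving for z:
z = c / [γ cosβ (FS·sinβ − cosβ·tanφ)]
  = 13.4 / [18.8·cos44.6°·(1.00·sin44.6° − cos44.6°·tan30.9°)]
  = 13.4 / [18.8·0.7120·(1.00·0.7022 − 0.7120·0.5985)]
  = 13.4 / 3.6948 = 3.627 m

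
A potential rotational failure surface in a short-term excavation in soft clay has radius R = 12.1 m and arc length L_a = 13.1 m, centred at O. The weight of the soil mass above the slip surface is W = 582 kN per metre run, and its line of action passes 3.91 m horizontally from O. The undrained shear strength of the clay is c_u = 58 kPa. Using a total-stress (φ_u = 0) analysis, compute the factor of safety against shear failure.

FS = 4.04

Taking moments about the centre O, the resisting moment is provided by the undrained shear strength acting along the arc:
M_R = c_u·L_a·R = 58·13.10·12.1 = 9193.6 kN·m/m
M_D = W·d = 582·3.91 = 2275.6 kN·m/m
FS = M_R / M_D = 9193.6 / 2275.6 = 4.040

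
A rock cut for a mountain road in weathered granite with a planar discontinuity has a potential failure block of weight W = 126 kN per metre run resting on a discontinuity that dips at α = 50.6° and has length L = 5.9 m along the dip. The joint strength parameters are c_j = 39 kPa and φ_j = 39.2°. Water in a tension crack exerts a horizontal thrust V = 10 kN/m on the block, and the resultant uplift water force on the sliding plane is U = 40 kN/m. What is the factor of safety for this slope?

Resolving the block weight along and normal to the plane and applying the Mohr–Coulomb strength on the joint:
N' = W cosα − U − V sinα = 126·cos50.6° − 40 − 10·sin50.6° = 32.2 kN/m
Driving force T = W sinα + V cosα = 126·sin50.6° + 10·cos50.6° = 103.7 kN/m
Resisting force R = c_j·L + N'·tanφ_j = 39·5.9 + 32.2·tan39.2° = 230.1 + 26.3 = 256.4 kN/m
FS = R / T = 256.4 / 103.7 = 2.472

FS = 2.47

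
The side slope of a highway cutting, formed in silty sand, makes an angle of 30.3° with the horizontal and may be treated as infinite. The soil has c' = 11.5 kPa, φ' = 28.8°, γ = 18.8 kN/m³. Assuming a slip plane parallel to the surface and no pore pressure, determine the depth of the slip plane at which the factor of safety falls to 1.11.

Setting FS = 1.11 in FS = [c' + γz cos²β tanφ'] / [γz sinβ cosβ] and solving for z:
z = c' / [γ cosβ (FS·sinβ − cosβ·tanφ')]
  = 11.5 / [18.8·cos30.3°·(1.11·sin30.3° − cos30.3°·tan28.8°)]
  = 11.5 / [18.8·0.8634·(1.11·0.5045 − 0.8634·0.5498)]
  = 11.5 / 1.3857 = 8.299 m

z = 8.30 m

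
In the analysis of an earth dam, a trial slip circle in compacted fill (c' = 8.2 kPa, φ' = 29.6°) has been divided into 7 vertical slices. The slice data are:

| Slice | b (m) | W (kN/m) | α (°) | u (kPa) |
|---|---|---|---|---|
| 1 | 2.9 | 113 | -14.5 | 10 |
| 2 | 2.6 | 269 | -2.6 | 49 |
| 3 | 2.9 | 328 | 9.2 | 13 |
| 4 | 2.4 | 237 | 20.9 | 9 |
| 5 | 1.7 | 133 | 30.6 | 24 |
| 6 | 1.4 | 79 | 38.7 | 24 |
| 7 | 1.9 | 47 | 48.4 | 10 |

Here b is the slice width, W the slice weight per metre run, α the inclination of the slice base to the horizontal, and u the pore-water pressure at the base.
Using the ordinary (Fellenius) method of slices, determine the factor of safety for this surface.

Ordinary method of slices: FS = Σ[c'·Δl_i + (W_i cosα_i − u_i·Δl_i)·tanφ'] / Σ W_i sinα_i, with Δl_i = b_i / cosα_i.
Slice 1: Δl = 2.9/cos(-14.5°) = 2.995 m; N'_1 = 113·cos(-14.5°) − 10·2.995 = 79.4; c'Δl = 24.56; W sinα = -28.3
Slice 2: Δl = 2.6/cos(-2.6°) = 2.603 m; N'_2 = 269·cos(-2.6°) − 49·2.603 = 141.2; c'Δl = 21.34; W sinα = -12.2
Slice 3: Δl = 2.9/cos9.2° = 2.938 m; N'_3 = 328·cos9.2° − 13·2.938 = 285.6; c'Δl = 24.09; W sinα = 52.4
Slice 4: Δl = 2.4/cos20.9° = 2.569 m; N'_4 = 237·cos20.9° − 9·2.569 = 198.3; c'Δl = 21.07; W sinα = 84.5
Slice 5: Δl = 1.7/cos30.6° = 1.975 m; N'_5 = 133·cos30.6° − 24·1.975 = 67.1; c'Δl = 16.20; W sinα = 67.7
Slice 6: Δl = 1.4/cos38.7° = 1.794 m; N'_6 = 79·cos38.7° − 24·1.794 = 18.6; c'Δl = 14.71; W sinα = 49.4
Slice 7: Δl = 1.9/cos48.4° = 2.862 m; N'_7 = 47·cos48.4° − 10·2.862 = 2.6; c'Δl = 23.47; W sinα = 35.1
Σc'Δl = 145.4 kN/m; ΣN' = 792.8 kN/m; ΣW sinα = 248.7 kN/m
Resisting = 145.4 + 792.8·tan29.6° = 145.4 + 450.4 = 595.8 kN/m
FS = 595.8 / 248.7 = 2.395

FS = 2.40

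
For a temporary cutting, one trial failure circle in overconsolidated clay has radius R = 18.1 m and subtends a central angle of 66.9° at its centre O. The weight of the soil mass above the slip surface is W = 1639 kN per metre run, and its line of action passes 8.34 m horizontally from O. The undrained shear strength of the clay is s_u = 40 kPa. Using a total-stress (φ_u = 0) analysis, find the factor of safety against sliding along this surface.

FS = 1.12

Taking moments about the centre O, the resisting moment is provided by the undrained shear strength acting along the arc:
Arc length L_a = R·θ = 18.1·(66.9°·π/180) = 18.1·1.1676 = 21.13 m
M_R = s_u·L_a·R = 40·21.13·18.1 = 15301.0 kN·m/m
M_D = W·d = 1639·8.34 = 13669.3 kN·m/m
FS = M_R / M_D = 15301.0 / 13669.3 = 1.119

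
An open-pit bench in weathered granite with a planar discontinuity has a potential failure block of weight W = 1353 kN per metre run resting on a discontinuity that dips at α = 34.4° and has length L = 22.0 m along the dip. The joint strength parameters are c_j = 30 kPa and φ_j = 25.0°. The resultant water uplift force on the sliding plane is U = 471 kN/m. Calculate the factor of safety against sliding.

FS = 1.26

Resolving the block weight along and normal to the plane and applying the Mohr–Coulomb strength on the joint:
N' = W cosα − U = 1353·cos34.4° − 471 = 645.4 kN/m
Driving force T = W sinα = 1353·sin34.4° = 764.4 kN/m
Resisting force R = c_j·L + N'·tanφ_j = 30·22.0 + 645.4·tan25.0° = 660.0 + 300.9 = 960.9 kN/m
FS = R / T = 960.9 / 764.4 = 1.257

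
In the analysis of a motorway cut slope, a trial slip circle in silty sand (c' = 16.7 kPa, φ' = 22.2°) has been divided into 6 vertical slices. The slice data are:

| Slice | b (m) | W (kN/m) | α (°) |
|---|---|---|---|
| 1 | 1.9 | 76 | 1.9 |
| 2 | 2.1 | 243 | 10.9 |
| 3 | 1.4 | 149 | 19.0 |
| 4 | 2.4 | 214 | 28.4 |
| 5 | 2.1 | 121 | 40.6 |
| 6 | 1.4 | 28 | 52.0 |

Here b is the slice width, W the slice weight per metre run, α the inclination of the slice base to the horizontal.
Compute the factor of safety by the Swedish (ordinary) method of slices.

Ordinary method of slices: FS = Σ[c'·Δl_i + (W_i cosα_i)·tanφ'] / Σ W_i sinα_i, with Δl_i = b_i / cosα_i.
Slice 1: Δl = 1.9/cos1.9° = 1.901 m; N'_1 = 76·cos1.9° = 76.0; c'Δl = 31.75; W sinα = 2.5
Slice 2: Δl = 2.1/cos10.9° = 2.139 m; N'_2 = 243·cos10.9° = 238.6; c'Δl = 35.71; W sinα = 46.0
Slice 3: Δl = 1.4/cos19.0° = 1.481 m; N'_3 = 149·cos19.0° = 140.9; c'Δl = 24.73; W sinα = 48.5
Slice 4: Δl = 2.4/cos28.4° = 2.728 m; N'_4 = 214·cos28.4° = 188.2; c'Δl = 45.56; W sinα = 101.8
Slice 5: Δl = 2.1/cos40.6° = 2.766 m; N'_5 = 121·cos40.6° = 91.9; c'Δl = 46.19; W sinα = 78.7
Slice 6: Δl = 1.4/cos52.0° = 2.274 m; N'_6 = 28·cos52.0° = 17.2; c'Δl = 37.98; W sinα = 22.1
Σc'Δl = 221.9 kN/m; ΣN' = 752.8 kN/m; ΣW sinα = 299.6 kN/m
Resisting = 221.9 + 752.8·tan22.2° = 221.9 + 307.2 = 529.1 kN/m
FS = 529.1 / 299.6 = 1.766

FS = 1.77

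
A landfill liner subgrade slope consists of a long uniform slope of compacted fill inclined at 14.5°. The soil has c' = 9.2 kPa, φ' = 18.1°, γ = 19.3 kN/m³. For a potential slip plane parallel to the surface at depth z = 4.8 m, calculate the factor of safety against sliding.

FS = 1.67

For an infinite slope with a slip plane parallel to the surface (no pore pressure): FS = [c' + γz cos²β tanφ'] / [γz sinβ cosβ].
γz = 19.3·4.8 = 92.64 kN/m²
Numerator = 9.2 + 92.64·cos²14.5°·tan18.1° = 9.2 + 92.64·0.9373·0.3269 = 37.581 kPa
Denominator = 92.64·sin14.5°·cos14.5° = 92.64·0.2504·0.9681 = 22.456 kPa
FS = 37.581 / 22.456 = 1.674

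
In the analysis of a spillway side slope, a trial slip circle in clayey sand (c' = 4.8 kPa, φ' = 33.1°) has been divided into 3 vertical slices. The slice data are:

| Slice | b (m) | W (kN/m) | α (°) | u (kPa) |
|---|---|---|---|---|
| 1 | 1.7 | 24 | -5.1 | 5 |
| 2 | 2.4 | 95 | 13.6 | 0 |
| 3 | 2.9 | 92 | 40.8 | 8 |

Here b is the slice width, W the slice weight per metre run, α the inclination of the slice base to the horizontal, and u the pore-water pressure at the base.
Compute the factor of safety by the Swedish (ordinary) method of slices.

FS = 1.67

Ordinary method of slices: FS = Σ[c'·Δl_i + (W_i cosα_i − u_i·Δl_i)·tanφ'] / Σ W_i sinα_i, with Δl_i = b_i / cosα_i.
Slice 1: Δl = 1.7/cos(-5.1°) = 1.707 m; N'_1 = 24·cos(-5.1°) − 5·1.707 = 15.4; c'Δl = 8.19; W sinα = -2.1
Slice 2: Δl = 2.4/cos13.6° = 2.469 m; N'_2 = 95·cos13.6° − 0·2.469 = 92.3; c'Δl = 11.85; W sinα = 22.3
Slice 3: Δl = 2.9/cos40.8° = 3.831 m; N'_3 = 92·cos40.8° − 8·3.831 = 39.0; c'Δl = 18.39; W sinα = 60.1
Σc'Δl = 38.4 kN/m; ΣN' = 146.7 kN/m; ΣW sinα = 80.3 kN/m
Resisting = 38.4 + 146.7·tan33.1° = 38.4 + 95.6 = 134.1 kN/m
FS = 134.1 / 80.3 = 1.669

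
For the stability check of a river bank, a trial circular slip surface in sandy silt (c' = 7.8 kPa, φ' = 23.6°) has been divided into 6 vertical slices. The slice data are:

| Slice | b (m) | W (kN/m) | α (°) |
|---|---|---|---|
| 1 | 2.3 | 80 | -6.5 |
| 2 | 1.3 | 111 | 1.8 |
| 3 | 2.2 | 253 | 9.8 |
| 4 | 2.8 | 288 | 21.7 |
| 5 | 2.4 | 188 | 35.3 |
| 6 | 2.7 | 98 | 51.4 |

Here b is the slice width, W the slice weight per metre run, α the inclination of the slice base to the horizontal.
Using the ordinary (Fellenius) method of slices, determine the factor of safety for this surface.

FS = 1.61

Ordinary method of slices: FS = Σ[c'·Δl_i + (W_i cosα_i)·tanφ'] / Σ W_i sinα_i, with Δl_i = b_i / cosα_i.
Slice 1: Δl = 2.3/cos(-6.5°) = 2.315 m; N'_1 = 80·cos(-6.5°) = 79.5; c'Δl = 18.06; W sinα = -9.1
Slice 2: Δl = 1.3/cos1.8° = 1.301 m; N'_2 = 111·cos1.8° = 110.9; c'Δl = 10.15; W sinα = 3.5
Slice 3: Δl = 2.2/cos9.8° = 2.233 m; N'_3 = 253·cos9.8° = 249.3; c'Δl = 17.41; W sinα = 43.1
Slice 4: Δl = 2.8/cos21.7° = 3.014 m; N'_4 = 288·cos21.7° = 267.6; c'Δl = 23.51; W sinα = 106.5
Slice 5: Δl = 2.4/cos35.3° = 2.941 m; N'_5 = 188·cos35.3° = 153.4; c'Δl = 22.94; W sinα = 108.6
Slice 6: Δl = 2.7/cos51.4° = 4.328 m; N'_6 = 98·cos51.4° = 61.1; c'Δl = 33.76; W sinα = 76.6
Σc'Δl = 125.8 kN/m; ΣN' = 921.9 kN/m; ΣW sinα = 329.2 kN/m
Resisting = 125.8 + 921.9·tan23.6° = 125.8 + 402.8 = 528.6 kN/m
FS = 528.6 / 329.2 = 1.606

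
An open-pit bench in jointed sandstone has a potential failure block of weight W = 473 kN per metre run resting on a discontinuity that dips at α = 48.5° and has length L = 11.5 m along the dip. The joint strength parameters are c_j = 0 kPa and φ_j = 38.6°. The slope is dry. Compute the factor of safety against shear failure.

Resolving the block weight along and normal to the plane and applying the Mohr–Coulomb strength on the joint:
N' = W cosα = 473·cos48.5° = 313.4 kN/m
Driving force T = W sinα = 473·sin48.5° = 354.3 kN/m
Resisting force R = c_j·L + N'·tanφ_j = 0·11.5 + 313.4·tan38.6° = 0.0 + 250.2 = 250.2 kN/m
FS = R / T = 250.2 / 354.3 = 0.706

FS = 0.71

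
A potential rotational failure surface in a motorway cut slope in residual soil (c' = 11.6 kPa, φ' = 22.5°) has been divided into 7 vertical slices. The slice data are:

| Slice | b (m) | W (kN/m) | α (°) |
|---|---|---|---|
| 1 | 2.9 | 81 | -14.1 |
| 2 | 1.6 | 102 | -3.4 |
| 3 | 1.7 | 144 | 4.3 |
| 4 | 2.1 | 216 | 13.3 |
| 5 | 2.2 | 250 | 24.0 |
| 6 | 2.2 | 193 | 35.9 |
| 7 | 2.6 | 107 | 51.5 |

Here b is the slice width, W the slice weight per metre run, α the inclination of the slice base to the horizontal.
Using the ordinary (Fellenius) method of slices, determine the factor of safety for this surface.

Ordinary method of slices: FS = Σ[c'·Δl_i + (W_i cosα_i)·tanφ'] / Σ W_i sinα_i, with Δl_i = b_i / cosα_i.
Slice 1: Δl = 2.9/cos(-14.1°) = 2.990 m; N'_1 = 81·cos(-14.1°) = 78.6; c'Δl = 34.68; W sinα = -19.7
Slice 2: Δl = 1.6/cos(-3.4°) = 1.603 m; N'_2 = 102·cos(-3.4°) = 101.8; c'Δl = 18.59; W sinα = -6.0
Slice 3: Δl = 1.7/cos4.3° = 1.705 m; N'_3 = 144·cos4.3° = 143.6; c'Δl = 19.78; W sinα = 10.8
Slice 4: Δl = 2.1/cos13.3° = 2.158 m; N'_4 = 216·cos13.3° = 210.2; c'Δl = 25.03; W sinα = 49.7
Slice 5: Δl = 2.2/cos24.0° = 2.408 m; N'_5 = 250·cos24.0° = 228.4; c'Δl = 27.94; W sinα = 101.7
Slice 6: Δl = 2.2/cos35.9° = 2.716 m; N'_6 = 193·cos35.9° = 156.3; c'Δl = 31.50; W sinα = 113.2
Slice 7: Δl = 2.6/cos51.5° = 4.177 m; N'_7 = 107·cos51.5° = 66.6; c'Δl = 48.45; W sinα = 83.7
Σc'Δl = 206.0 kN/m; ΣN' = 985.5 kN/m; ΣW sinα = 333.3 kN/m
Resisting = 206.0 + 985.5·tan22.5° = 206.0 + 408.2 = 614.2 kN/m
FS = 614.2 / 333.3 = 1.843

FS = 1.84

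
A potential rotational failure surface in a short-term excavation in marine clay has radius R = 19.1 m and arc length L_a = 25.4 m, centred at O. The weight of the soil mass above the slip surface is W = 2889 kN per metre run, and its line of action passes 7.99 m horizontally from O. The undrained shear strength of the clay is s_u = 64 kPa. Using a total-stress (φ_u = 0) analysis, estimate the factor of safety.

FS = 1.35

Taking moments about the centre O, the resisting moment is provided by the undrained shear strength acting along the arc:
M_R = s_u·L_a·R = 64·25.40·19.1 = 31049.0 kN·m/m
M_D = W·d = 2889·7.99 = 23083.1 kN·m/m
FS = M_R / M_D = 31049.0 / 23083.1 = 1.345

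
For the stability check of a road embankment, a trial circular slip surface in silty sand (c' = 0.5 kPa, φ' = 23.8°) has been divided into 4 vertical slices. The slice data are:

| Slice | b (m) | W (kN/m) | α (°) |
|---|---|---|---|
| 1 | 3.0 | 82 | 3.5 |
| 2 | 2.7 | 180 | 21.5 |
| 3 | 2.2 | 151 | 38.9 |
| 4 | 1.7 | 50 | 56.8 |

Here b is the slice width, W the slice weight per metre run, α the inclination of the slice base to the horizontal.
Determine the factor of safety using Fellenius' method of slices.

Ordinary method of slices: FS = Σ[c'·Δl_i + (W_i cosα_i)·tanφ'] / Σ W_i sinα_i, with Δl_i = b_i / cosα_i.
Slice 1: Δl = 3.0/cos3.5° = 3.006 m; N'_1 = 82·cos3.5° = 81.8; c'Δl = 1.50; W sinα = 5.0
Slice 2: Δl = 2.7/cos21.5° = 2.902 m; N'_2 = 180·cos21.5° = 167.5; c'Δl = 1.45; W sinα = 66.0
Slice 3: Δl = 2.2/cos38.9° = 2.827 m; N'_3 = 151·cos38.9° = 117.5; c'Δl = 1.41; W sinα = 94.8
Slice 4: Δl = 1.7/cos56.8° = 3.105 m; N'_4 = 50·cos56.8° = 27.4; c'Δl = 1.55; W sinα = 41.8
Σc'Δl = 5.9 kN/m; ΣN' = 394.2 kN/m; ΣW sinα = 207.6 kN/m
Resisting = 5.9 + 394.2·tan23.8° = 5.9 + 173.9 = 179.8 kN/m
FS = 179.8 / 207.6 = 0.866

FS = 0.87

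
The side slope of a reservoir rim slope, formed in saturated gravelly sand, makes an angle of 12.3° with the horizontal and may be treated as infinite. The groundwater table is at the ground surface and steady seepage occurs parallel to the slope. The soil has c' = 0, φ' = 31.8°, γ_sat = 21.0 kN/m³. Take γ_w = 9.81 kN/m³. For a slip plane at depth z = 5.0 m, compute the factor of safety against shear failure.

FS = 1.52

With seepage parallel to the slope and the water table at the surface, the effective normal stress on the slip plane uses the buoyant unit weight γ' = γ_sat − γ_w while the driving shear stress uses γ_sat:
FS = [c' + γ' z cos²β tanφ'] / [γ_sat z sinβ cosβ]
(For c' = 0 this reduces to FS = (γ'/γ_sat)·tanφ'/tanβ.)
γ' = 21.0 − 9.81 = 11.19 kN/m³
Numerator = 0.0 + 11.19·5.0·cos²12.3°·tan31.8° = 0.0 + 11.19·5.0·0.9546·0.6200 = 33.116 kPa
Denominator = 21.0·5.0·sin12.3°·cos12.3° = 21.0·5.0·0.2130·0.9770 = 21.855 kPa
FS = 33.116 / 21.855 = 1.515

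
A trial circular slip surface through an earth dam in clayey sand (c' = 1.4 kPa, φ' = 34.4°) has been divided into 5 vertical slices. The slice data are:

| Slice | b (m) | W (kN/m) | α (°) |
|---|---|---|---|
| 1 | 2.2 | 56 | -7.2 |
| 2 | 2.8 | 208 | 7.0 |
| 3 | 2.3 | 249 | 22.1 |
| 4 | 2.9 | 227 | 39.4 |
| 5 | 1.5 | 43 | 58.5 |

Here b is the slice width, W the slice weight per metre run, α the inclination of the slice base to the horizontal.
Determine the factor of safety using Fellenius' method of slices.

Ordinary method of slices: FS = Σ[c'·Δl_i + (W_i cosα_i)·tanφ'] / Σ W_i sinα_i, with Δl_i = b_i / cosα_i.
Slice 1: Δl = 2.2/cos(-7.2°) = 2.217 m; N'_1 = 56·cos(-7.2°) = 55.6; c'Δl = 3.10; W sinα = -7.0
Slice 2: Δl = 2.8/cos7.0° = 2.821 m; N'_2 = 208·cos7.0° = 206.4; c'Δl = 3.95; W sinα = 25.3
Slice 3: Δl = 2.3/cos22.1° = 2.482 m; N'_3 = 249·cos22.1° = 230.7; c'Δl = 3.48; W sinα = 93.7
Slice 4: Δl = 2.9/cos39.4° = 3.753 m; N'_4 = 227·cos39.4° = 175.4; c'Δl = 5.25; W sinα = 144.1
Slice 5: Δl = 1.5/cos58.5° = 2.871 m; N'_5 = 43·cos58.5° = 22.5; c'Δl = 4.02; W sinα = 36.7
Σc'Δl = 19.8 kN/m; ΣN' = 690.6 kN/m; ΣW sinα = 292.8 kN/m
Resisting = 19.8 + 690.6·tan34.4° = 19.8 + 472.9 = 492.7 kN/m
FS = 492.7 / 292.8 = 1.683

FS = 1.68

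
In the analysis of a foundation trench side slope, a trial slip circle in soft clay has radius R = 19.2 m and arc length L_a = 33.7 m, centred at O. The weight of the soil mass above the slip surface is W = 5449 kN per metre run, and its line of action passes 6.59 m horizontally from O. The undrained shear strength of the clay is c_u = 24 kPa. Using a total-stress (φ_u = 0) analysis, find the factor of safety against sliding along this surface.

FS = 0.43

Taking moments about the centre O, the resisting moment is provided by the undrained shear strength acting along the arc:
M_R = c_u·L_a·R = 24·33.70·19.2 = 15529.0 kN·m/m
M_D = W·d = 5449·6.59 = 35908.9 kN·m/m
FS = M_R / M_D = 15529.0 / 35908.9 = 0.432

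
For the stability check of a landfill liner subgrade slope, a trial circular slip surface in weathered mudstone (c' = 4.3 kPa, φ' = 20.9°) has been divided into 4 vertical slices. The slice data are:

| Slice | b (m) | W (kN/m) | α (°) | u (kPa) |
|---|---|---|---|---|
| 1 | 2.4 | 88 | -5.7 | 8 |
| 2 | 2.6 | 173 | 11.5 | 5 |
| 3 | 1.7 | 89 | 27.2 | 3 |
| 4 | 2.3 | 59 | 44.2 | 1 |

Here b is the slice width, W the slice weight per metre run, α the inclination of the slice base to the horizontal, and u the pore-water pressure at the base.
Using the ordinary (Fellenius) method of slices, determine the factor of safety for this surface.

Ordinary method of slices: FS = Σ[c'·Δl_i + (W_i cosα_i − u_i·Δl_i)·tanφ'] / Σ W_i sinα_i, with Δl_i = b_i / cosα_i.
Slice 1: Δl = 2.4/cos(-5.7°) = 2.412 m; N'_1 = 88·cos(-5.7°) − 8·2.412 = 68.3; c'Δl = 10.37; W sinα = -8.7
Slice 2: Δl = 2.6/cos11.5° = 2.653 m; N'_2 = 173·cos11.5° − 5·2.653 = 156.3; c'Δl = 11.41; W sinα = 34.5
Slice 3: Δl = 1.7/cos27.2° = 1.911 m; N'_3 = 89·cos27.2° − 3·1.911 = 73.4; c'Δl = 8.22; W sinα = 40.7
Slice 4: Δl = 2.3/cos44.2° = 3.208 m; N'_4 = 59·cos44.2° − 1·3.208 = 39.1; c'Δl = 13.80; W sinα = 41.1
Σc'Δl = 43.8 kN/m; ΣN' = 337.0 kN/m; ΣW sinα = 107.6 kN/m
Resisting = 43.8 + 337.0·tan20.9° = 43.8 + 128.7 = 172.5 kN/m
FS = 172.5 / 107.6 = 1.604

FS = 1.60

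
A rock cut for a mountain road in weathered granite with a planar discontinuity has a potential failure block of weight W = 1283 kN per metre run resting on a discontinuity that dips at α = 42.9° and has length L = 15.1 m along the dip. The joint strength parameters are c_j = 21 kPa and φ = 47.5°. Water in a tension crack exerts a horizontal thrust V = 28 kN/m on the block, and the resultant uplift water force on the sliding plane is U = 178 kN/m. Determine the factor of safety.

Resolving the block weight along and normal to the plane and applying the Mohr–Coulomb strength on the joint:
N' = W cosα − U − V sinα = 1283·cos42.9° − 178 − 28·sin42.9° = 742.8 kN/m
Driving force T = W sinα + V cosα = 1283·sin42.9° + 28·cos42.9° = 893.9 kN/m
Resisting force R = c_j·L + N'·tanφ = 21·15.1 + 742.8·tan47.5° = 317.1 + 810.6 = 1127.7 kN/m
FS = R / T = 1127.7 / 893.9 = 1.262

FS = 1.26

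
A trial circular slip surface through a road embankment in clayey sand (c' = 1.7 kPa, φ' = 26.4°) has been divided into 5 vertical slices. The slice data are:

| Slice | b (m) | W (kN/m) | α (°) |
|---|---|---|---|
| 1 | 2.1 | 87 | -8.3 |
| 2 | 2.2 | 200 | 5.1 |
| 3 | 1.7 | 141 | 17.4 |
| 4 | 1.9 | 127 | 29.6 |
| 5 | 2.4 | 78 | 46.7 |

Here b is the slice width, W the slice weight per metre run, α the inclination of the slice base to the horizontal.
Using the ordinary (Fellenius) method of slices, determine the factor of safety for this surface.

FS = 1.86

Ordinary method of slices: FS = Σ[c'·Δl_i + (W_i cosα_i)·tanφ'] / Σ W_i sinα_i, with Δl_i = b_i / cosα_i.
Slice 1: Δl = 2.1/cos(-8.3°) = 2.122 m; N'_1 = 87·cos(-8.3°) = 86.1; c'Δl = 3.61; W sinα = -12.6
Slice 2: Δl = 2.2/cos5.1° = 2.209 m; N'_2 = 200·cos5.1° = 199.2; c'Δl = 3.75; W sinα = 17.8
Slice 3: Δl = 1.7/cos17.4° = 1.782 m; N'_3 = 141·cos17.4° = 134.5; c'Δl = 3.03; W sinα = 42.2
Slice 4: Δl = 1.9/cos29.6° = 2.185 m; N'_4 = 127·cos29.6° = 110.4; c'Δl = 3.71; W sinα = 62.7
Slice 5: Δl = 2.4/cos46.7° = 3.499 m; N'_5 = 78·cos46.7° = 53.5; c'Δl = 5.95; W sinα = 56.8
Σc'Δl = 20.1 kN/m; ΣN' = 583.8 kN/m; ΣW sinα = 166.9 kN/m
Resisting = 20.1 + 583.8·tan26.4° = 20.1 + 289.8 = 309.8 kN/m
FS = 309.8 / 166.9 = 1.857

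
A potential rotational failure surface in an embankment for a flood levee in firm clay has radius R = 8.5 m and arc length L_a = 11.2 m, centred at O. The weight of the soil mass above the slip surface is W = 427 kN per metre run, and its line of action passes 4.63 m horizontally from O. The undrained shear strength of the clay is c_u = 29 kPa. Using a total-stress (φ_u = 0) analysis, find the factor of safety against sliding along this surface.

FS = 1.40

Taking moments about the centre O, the resisting moment is provided by the undrained shear strength acting along the arc:
M_R = c_u·L_a·R = 29·11.20·8.5 = 2760.8 kN·m/m
M_D = W·d = 427·4.63 = 1977.0 kN·m/m
FS = M_R / M_D = 2760.8 / 1977.0 = 1.396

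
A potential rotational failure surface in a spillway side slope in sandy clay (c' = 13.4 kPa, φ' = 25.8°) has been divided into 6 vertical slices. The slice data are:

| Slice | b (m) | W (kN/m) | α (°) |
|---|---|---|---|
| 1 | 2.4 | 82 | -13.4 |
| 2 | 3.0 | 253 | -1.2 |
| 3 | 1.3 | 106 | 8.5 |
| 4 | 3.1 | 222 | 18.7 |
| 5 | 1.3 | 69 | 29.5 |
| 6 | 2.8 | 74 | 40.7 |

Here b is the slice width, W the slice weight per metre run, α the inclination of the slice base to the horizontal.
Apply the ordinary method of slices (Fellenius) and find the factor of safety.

FS = 3.96

Ordinary method of slices: FS = Σ[c'·Δl_i + (W_i cosα_i)·tanφ'] / Σ W_i sinα_i, with Δl_i = b_i / cosα_i.
Slice 1: Δl = 2.4/cos(-13.4°) = 2.467 m; N'_1 = 82·cos(-13.4°) = 79.8; c'Δl = 33.06; W sinα = -19.0
Slice 2: Δl = 3.0/cos(-1.2°) = 3.001 m; N'_2 = 253·cos(-1.2°) = 252.9; c'Δl = 40.21; W sinα = -5.3
Slice 3: Δl = 1.3/cos8.5° = 1.314 m; N'_3 = 106·cos8.5° = 104.8; c'Δl = 17.61; W sinα = 15.7
Slice 4: Δl = 3.1/cos18.7° = 3.273 m; N'_4 = 222·cos18.7° = 210.3; c'Δl = 43.86; W sinα = 71.2
Slice 5: Δl = 1.3/cos29.5° = 1.494 m; N'_5 = 69·cos29.5° = 60.1; c'Δl = 20.01; W sinα = 34.0
Slice 6: Δl = 2.8/cos40.7° = 3.693 m; N'_6 = 74·cos40.7° = 56.1; c'Δl = 49.49; W sinα = 48.3
Σc'Δl = 204.2 kN/m; ΣN' = 764.0 kN/m; ΣW sinα = 144.8 kN/m
Resisting = 204.2 + 764.0·tan25.8° = 204.2 + 369.3 = 573.6 kN/m
FS = 573.6 / 144.8 = 3.962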